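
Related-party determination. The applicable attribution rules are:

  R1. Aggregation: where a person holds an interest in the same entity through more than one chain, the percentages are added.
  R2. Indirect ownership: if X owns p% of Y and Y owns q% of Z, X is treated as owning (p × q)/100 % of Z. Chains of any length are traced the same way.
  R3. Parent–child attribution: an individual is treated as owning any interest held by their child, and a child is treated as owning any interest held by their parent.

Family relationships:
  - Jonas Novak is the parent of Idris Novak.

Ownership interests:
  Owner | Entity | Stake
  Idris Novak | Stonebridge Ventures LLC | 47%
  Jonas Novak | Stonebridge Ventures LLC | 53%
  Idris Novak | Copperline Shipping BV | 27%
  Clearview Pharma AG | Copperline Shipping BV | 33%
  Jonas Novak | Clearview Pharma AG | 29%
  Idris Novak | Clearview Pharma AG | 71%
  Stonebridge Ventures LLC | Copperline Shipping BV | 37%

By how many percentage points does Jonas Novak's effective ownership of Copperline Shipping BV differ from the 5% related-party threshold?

92

By parent–child attribution (R3), Jonas Novak is treated as also owning Idris Novak's interest in Stonebridge Ventures LLC, giving 53% + 47% = 100%.
By parent–child attribution (R3), Jonas Novak is treated as also owning Idris Novak's interest in Clearview Pharma AG, giving 29% + 71% = 100%.
By parent–child attribution (R3), Jonas Novak is treated as owning Idris Novak's 27% interest in Copperline Shipping BV.
Chain via Stonebridge Ventures LLC (R2): 100% × 37% = 37% of Copperline Shipping BV.
Chain via Clearview Pharma AG (R2): 100% × 33% = 33% of Copperline Shipping BV.
Direct interest in Copperline Shipping BV: 27%.
Aggregating (R1): 37% + 33% + 27% = 97%.
97% exceeds the 5% threshold by 92 percentage points.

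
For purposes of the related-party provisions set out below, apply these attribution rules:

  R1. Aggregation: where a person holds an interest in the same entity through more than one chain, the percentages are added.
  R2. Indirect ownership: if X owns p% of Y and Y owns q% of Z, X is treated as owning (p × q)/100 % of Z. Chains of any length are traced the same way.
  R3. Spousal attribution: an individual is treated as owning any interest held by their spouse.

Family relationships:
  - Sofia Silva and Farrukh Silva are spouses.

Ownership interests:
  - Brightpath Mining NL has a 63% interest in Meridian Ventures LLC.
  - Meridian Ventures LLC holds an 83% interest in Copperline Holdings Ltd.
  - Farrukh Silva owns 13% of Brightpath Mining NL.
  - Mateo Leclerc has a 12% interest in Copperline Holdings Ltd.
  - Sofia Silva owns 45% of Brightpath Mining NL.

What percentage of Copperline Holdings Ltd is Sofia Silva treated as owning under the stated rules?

30.3282%

By spousal attribution (R3), Sofia Silva is treated as also owning Farrukh Silva's interest in Brightpath Mining NL, giving 45% + 13% = 58%.
Chain via Brightpath Mining NL → Meridian Ventures LLC (R2): 58% × 63% × 83% = 30.3282% of Copperline Holdings Ltd.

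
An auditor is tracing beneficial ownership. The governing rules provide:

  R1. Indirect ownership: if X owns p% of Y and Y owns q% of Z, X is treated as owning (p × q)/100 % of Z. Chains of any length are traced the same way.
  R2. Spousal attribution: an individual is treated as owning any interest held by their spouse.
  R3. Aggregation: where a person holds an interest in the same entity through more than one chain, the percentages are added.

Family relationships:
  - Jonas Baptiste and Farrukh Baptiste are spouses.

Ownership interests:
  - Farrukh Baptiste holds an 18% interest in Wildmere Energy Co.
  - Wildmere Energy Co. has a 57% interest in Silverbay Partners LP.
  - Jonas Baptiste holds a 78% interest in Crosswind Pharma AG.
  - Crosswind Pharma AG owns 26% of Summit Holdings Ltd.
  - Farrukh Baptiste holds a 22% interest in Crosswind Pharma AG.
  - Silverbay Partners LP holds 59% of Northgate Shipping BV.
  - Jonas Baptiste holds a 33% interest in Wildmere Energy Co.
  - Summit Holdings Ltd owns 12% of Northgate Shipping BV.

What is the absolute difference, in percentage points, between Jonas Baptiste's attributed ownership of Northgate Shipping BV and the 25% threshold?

4.7287

By spousal attribution (R2), Jonas Baptiste is treated as also owning Farrukh Baptiste's interest in Crosswind Pharma AG, giving 78% + 22% = 100%.
By spousal attribution (R2), Jonas Baptiste is treated as also owning Farrukh Baptiste's interest in Wildmere Energy Co, giving 33% + 18% = 51%.
Chain via Crosswind Pharma AG → Summit Holdings Ltd (R1): 100% × 26% × 12% = 3.12% of Northgate Shipping BV.
Chain via Wildmere Energy Co. → Silverbay Partners LP (R1): 51% × 57% × 59% = 17.1513% of Northgate Shipping BV.
Aggregating (R3): 3.12% + 17.1513% = 20.2713%.
20.2713% falls short of the 25% threshold by 4.7287 percentage points.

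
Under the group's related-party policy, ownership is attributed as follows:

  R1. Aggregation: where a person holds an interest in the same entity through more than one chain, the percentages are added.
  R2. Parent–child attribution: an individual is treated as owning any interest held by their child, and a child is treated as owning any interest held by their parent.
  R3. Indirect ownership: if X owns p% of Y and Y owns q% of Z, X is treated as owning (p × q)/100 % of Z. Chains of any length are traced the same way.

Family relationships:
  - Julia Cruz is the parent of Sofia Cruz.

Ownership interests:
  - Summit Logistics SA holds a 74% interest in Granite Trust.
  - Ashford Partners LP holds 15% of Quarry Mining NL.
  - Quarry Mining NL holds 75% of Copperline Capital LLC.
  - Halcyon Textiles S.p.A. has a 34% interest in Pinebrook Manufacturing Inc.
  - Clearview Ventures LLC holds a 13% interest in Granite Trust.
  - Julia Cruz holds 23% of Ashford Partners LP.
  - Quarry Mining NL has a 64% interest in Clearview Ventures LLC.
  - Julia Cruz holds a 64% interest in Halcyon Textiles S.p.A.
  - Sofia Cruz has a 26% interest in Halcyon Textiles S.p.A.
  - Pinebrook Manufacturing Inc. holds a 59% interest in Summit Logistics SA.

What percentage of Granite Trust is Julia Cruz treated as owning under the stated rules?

By parent–child attribution (R2), Julia Cruz is treated as also owning Sofia Cruz's interest in Halcyon Textiles S.p.A, giving 64% + 26% = 90%.
Chain via Ashford Partners LP → Quarry Mining NL → Clearview Ventures LLC (R3): 23% × 15% × 64% × 13% = 0.28704% of Granite Trust.
Chain via Halcyon Textiles S.p.A. → Pinebrook Manufacturing Inc. → Summit Logistics SA (R3): 90% × 34% × 59% × 74% = 13.35996% of Granite Trust.
Aggregating (R1): 0.28704% + 13.35996% = 13.647%.

13.647%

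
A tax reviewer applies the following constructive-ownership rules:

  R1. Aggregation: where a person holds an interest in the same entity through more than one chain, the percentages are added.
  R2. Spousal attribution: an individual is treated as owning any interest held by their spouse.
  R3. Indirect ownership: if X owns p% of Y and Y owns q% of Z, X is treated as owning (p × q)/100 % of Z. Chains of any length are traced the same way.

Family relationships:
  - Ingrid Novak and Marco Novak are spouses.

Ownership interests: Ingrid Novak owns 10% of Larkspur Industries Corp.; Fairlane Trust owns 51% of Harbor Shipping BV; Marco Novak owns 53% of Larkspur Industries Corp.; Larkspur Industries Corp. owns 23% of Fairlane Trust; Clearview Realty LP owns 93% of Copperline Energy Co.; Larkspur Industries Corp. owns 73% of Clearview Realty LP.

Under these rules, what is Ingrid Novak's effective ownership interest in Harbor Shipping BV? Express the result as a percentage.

By spousal attribution (R2), Ingrid Novak is treated as also owning Marco Novak's interest in Larkspur Industries Corp, giving 10% + 53% = 63%.
Chain via Larkspur Industries Corp. → Fairlane Trust (R3): 63% × 23% × 51% = 7.3899% of Harbor Shipping BV.

7.3899%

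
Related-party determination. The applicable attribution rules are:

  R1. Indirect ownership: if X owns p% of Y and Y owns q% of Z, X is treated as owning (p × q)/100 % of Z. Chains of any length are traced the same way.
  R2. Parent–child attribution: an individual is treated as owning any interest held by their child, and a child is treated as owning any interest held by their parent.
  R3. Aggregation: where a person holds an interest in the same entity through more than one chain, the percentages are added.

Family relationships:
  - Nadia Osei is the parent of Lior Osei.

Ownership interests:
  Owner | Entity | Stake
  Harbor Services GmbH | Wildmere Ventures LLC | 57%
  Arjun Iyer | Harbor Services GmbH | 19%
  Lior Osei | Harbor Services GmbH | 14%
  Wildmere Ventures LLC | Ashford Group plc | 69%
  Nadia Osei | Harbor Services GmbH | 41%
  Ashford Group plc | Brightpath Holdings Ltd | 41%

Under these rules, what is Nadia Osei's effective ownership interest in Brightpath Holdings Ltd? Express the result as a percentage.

By parent–child attribution (R2), Nadia Osei is treated as also owning Lior Osei's interest in Harbor Services GmbH, giving 41% + 14% = 55%.
Chain via Harbor Services GmbH → Wildmere Ventures LLC → Ashford Group plc (R1): 55% × 57% × 69% × 41% = 8.868915% of Brightpath Holdings Ltd.

8.868915%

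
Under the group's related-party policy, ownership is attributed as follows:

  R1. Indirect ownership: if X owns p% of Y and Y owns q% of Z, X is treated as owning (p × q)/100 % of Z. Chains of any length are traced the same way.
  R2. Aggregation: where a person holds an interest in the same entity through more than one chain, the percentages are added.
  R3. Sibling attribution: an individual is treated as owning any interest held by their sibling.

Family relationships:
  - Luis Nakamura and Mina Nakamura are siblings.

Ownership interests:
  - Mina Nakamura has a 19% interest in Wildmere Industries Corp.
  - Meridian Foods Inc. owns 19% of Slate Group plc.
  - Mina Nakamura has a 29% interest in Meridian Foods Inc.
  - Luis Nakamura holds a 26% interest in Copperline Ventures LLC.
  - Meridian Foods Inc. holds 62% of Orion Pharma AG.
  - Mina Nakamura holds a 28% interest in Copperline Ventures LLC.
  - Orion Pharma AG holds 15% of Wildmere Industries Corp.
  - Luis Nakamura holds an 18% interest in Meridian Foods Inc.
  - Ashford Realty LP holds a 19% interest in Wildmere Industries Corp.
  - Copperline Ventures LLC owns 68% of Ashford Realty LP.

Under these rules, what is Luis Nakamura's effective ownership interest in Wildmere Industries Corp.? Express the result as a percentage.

30.3478%

By sibling attribution (R3), Luis Nakamura is treated as also owning Mina Nakamura's interest in Meridian Foods Inc, giving 18% + 29% = 47%.
By sibling attribution (R3), Luis Nakamura is treated as also owning Mina Nakamura's interest in Copperline Ventures LLC, giving 26% + 28% = 54%.
By sibling attribution (R3), Luis Nakamura is treated as owning Mina Nakamura's 19% interest in Wildmere Industries Corp.
Chain via Meridian Foods Inc. → Orion Pharma AG (R1): 47% × 62% × 15% = 4.371% of Wildmere Industries Corp.
Chain via Copperline Ventures LLC → Ashford Realty LP (R1): 54% × 68% × 19% = 6.9768% of Wildmere Industries Corp.
Direct interest in Wildmere Industries Corp: 19%.
Aggregating (R2): 4.371% + 6.9768% + 19% = 30.3478%.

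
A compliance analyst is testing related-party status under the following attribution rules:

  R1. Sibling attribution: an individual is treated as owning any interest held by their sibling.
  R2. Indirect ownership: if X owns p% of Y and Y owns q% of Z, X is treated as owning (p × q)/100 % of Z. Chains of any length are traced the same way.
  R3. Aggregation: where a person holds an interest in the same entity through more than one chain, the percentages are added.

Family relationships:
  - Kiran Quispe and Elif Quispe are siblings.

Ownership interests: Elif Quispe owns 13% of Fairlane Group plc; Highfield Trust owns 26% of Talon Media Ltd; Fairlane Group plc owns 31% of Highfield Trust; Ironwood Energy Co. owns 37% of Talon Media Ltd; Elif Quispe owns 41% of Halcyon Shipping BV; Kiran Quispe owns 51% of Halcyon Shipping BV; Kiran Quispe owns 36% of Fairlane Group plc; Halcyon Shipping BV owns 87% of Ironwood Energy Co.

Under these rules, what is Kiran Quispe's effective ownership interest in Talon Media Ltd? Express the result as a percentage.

33.5642%

By sibling attribution (R1), Kiran Quispe is treated as also owning Elif Quispe's interest in Halcyon Shipping BV, giving 51% + 41% = 92%.
By sibling attribution (R1), Kiran Quispe is treated as also owning Elif Quispe's interest in Fairlane Group plc, giving 36% + 13% = 49%.
Chain via Halcyon Shipping BV → Ironwood Energy Co. (R2): 92% × 87% × 37% = 29.6148% of Talon Media Ltd.
Chain via Fairlane Group plc → Highfield Trust (R2): 49% × 31% × 26% = 3.9494% of Talon Media Ltd.
Aggregating (R3): 29.6148% + 3.9494% = 33.5642%.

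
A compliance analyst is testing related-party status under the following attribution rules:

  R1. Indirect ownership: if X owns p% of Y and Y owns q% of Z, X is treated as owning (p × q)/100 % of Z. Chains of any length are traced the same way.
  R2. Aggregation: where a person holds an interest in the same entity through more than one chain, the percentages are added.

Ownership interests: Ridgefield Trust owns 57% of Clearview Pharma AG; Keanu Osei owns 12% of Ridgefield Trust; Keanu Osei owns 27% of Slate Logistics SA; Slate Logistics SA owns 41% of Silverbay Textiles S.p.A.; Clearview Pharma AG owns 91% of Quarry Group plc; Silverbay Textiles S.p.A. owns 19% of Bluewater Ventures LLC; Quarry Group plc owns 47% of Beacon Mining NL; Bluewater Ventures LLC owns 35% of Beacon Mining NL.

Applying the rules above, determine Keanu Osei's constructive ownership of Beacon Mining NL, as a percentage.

3.661623%

Chain via Ridgefield Trust → Clearview Pharma AG → Quarry Group plc (R1): 12% × 57% × 91% × 47% = 2.925468% of Beacon Mining NL.
Chain via Slate Logistics SA → Silverbay Textiles S.p.A. → Bluewater Ventures LLC (R1): 27% × 41% × 19% × 35% = 0.736155% of Beacon Mining NL.
Aggregating (R2): 2.925468% + 0.736155% = 3.661623%.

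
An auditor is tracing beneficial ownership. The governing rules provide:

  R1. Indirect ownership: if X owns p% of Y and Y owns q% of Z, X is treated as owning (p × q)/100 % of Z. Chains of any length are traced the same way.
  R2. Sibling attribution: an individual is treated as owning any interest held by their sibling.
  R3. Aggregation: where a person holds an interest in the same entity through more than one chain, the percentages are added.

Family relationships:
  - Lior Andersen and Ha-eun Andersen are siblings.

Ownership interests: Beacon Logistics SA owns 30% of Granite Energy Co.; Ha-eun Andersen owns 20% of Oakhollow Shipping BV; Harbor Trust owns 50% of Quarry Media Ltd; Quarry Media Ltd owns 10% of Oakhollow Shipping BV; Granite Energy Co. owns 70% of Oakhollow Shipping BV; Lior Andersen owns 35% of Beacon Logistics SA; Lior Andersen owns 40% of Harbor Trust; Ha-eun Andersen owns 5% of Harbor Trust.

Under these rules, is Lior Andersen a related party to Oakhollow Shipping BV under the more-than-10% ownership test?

By sibling attribution (R2), Lior Andersen is treated as also owning Ha-eun Andersen's interest in Harbor Trust, giving 40% + 5% = 45%.
By sibling attribution (R2), Lior Andersen is treated as owning Ha-eun Andersen's 20% interest in Oakhollow Shipping BV.
Chain via Beacon Logistics SA → Granite Energy Co. (R1): 35% × 30% × 70% = 7.35% of Oakhollow Shipping BV.
Chain via Harbor Trust → Quarry Media Ltd (R1): 45% × 50% × 10% = 2.25% of Oakhollow Shipping BV.
Direct interest in Oakhollow Shipping BV: 20%.
Aggregating (R3): 7.35% + 2.25% + 20% = 29.6%.
29.6% exceeds the 10% threshold, so Lior is a related party to Oakhollow Shipping BV.

Yes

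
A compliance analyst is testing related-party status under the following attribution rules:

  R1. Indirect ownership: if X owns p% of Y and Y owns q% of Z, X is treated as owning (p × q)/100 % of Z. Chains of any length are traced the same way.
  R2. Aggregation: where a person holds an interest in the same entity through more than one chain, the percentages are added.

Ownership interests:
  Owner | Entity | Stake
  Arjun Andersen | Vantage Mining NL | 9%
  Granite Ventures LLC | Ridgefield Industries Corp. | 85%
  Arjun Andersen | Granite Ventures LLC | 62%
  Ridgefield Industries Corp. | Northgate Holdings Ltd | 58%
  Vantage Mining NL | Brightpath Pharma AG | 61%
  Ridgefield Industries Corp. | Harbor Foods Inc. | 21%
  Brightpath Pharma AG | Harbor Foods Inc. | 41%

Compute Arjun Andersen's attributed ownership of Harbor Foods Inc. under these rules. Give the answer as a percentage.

Chain via Granite Ventures LLC → Ridgefield Industries Corp. (R1): 62% × 85% × 21% = 11.067% of Harbor Foods Inc.
Chain via Vantage Mining NL → Brightpath Pharma AG (R1): 9% × 61% × 41% = 2.2509% of Harbor Foods Inc.
Aggregating (R2): 11.067% + 2.2509% = 13.3179%.

13.3179%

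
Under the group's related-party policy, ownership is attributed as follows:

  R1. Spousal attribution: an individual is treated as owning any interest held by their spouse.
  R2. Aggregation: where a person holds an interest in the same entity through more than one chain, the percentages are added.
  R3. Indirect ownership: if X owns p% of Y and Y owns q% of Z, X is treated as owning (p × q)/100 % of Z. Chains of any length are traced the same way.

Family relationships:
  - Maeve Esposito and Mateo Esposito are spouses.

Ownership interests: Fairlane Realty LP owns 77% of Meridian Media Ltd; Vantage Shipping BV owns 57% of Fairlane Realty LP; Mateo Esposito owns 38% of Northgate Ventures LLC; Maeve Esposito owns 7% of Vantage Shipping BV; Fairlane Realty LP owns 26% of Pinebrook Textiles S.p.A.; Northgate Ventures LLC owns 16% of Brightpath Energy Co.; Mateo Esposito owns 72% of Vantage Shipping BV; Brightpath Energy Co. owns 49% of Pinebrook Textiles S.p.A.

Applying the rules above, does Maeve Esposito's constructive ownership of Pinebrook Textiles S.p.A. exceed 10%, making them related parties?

By spousal attribution (R1), Maeve Esposito is treated as also owning Mateo Esposito's interest in Vantage Shipping BV, giving 7% + 72% = 79%.
By spousal attribution (R1), Maeve Esposito is treated as owning Mateo Esposito's 38% interest in Northgate Ventures LLC.
Chain via Vantage Shipping BV → Fairlane Realty LP (R3): 79% × 57% × 26% = 11.7078% of Pinebrook Textiles S.p.A.
Chain via Northgate Ventures LLC → Brightpath Energy Co. (R3): 38% × 16% × 49% = 2.9792% of Pinebrook Textiles S.p.A.
Aggregating (R2): 11.7078% + 2.9792% = 14.687%.
14.687% exceeds the 10% threshold, so Maeve is a related party to Pinebrook Textiles S.p.A.

Yes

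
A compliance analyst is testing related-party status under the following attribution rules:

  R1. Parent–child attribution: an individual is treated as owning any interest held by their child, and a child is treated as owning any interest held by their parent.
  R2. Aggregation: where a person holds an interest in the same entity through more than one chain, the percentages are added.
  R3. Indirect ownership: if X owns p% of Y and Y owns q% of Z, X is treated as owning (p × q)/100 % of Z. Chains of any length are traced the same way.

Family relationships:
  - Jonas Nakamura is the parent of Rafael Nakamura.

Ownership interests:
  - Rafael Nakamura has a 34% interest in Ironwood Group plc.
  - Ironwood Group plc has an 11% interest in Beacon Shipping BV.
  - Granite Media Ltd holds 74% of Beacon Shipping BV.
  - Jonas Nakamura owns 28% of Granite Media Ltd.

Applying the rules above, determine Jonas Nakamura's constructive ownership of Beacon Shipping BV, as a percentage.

24.46%

By parent–child attribution (R1), Jonas Nakamura is treated as owning Rafael Nakamura's 34% interest in Ironwood Group plc.
Chain via Granite Media Ltd (R3): 28% × 74% = 20.72% of Beacon Shipping BV.
Chain via Ironwood Group plc (R3): 34% × 11% = 3.74% of Beacon Shipping BV.
Aggregating (R2): 20.72% + 3.74% = 24.46%.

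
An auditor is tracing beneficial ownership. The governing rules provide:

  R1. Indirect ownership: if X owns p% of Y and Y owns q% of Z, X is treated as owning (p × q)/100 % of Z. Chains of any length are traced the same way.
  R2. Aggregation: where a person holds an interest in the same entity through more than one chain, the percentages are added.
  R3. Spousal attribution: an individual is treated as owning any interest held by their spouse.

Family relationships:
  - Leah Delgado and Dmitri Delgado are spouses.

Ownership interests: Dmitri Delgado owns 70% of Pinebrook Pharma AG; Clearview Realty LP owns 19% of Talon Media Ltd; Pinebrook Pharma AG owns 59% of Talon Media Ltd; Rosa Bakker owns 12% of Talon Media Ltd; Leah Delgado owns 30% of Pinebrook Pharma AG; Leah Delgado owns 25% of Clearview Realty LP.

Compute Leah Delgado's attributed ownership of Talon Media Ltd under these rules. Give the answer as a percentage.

By spousal attribution (R3), Leah Delgado is treated as also owning Dmitri Delgado's interest in Pinebrook Pharma AG, giving 30% + 70% = 100%.
Chain via Pinebrook Pharma AG (R1): 100% × 59% = 59% of Talon Media Ltd.
Chain via Clearview Realty LP (R1): 25% × 19% = 4.75% of Talon Media Ltd.
Aggregating (R2): 59% + 4.75% = 63.75%.

63.75%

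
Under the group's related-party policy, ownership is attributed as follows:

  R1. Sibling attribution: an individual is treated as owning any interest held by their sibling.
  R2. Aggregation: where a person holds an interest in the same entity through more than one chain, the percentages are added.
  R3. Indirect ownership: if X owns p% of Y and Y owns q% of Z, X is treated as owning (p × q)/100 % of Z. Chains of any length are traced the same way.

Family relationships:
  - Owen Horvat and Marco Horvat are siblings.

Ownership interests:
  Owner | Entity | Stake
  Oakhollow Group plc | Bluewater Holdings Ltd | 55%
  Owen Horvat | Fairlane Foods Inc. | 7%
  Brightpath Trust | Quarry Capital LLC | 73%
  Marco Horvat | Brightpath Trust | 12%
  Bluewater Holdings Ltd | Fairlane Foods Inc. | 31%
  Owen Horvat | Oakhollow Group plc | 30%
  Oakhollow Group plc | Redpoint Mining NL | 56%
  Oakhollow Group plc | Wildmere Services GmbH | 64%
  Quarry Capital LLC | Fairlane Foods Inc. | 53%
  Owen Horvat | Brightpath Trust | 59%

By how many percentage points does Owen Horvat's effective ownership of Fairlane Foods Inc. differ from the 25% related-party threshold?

By sibling attribution (R1), Owen Horvat is treated as also owning Marco Horvat's interest in Brightpath Trust, giving 59% + 12% = 71%.
Chain via Brightpath Trust → Quarry Capital LLC (R3): 71% × 73% × 53% = 27.4699% of Fairlane Foods Inc.
Chain via Oakhollow Group plc → Bluewater Holdings Ltd (R3): 30% × 55% × 31% = 5.115% of Fairlane Foods Inc.
Direct interest in Fairlane Foods Inc: 7%.
Aggregating (R2): 27.4699% + 5.115% + 7% = 39.5849%.
39.5849% exceeds the 25% threshold by 14.5849 percentage points.

14.5849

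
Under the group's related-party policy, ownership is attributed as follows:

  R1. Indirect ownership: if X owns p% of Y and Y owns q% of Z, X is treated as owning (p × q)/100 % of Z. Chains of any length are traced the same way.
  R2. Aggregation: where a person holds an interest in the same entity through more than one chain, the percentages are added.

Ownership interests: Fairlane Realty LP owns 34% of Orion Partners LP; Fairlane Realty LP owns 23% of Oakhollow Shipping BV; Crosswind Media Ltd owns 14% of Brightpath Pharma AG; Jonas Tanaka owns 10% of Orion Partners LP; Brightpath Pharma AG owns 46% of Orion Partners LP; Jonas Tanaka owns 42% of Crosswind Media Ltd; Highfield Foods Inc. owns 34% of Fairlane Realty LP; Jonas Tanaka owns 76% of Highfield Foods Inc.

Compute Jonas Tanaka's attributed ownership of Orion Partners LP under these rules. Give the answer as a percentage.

21.4904%

Chain via Crosswind Media Ltd → Brightpath Pharma AG (R1): 42% × 14% × 46% = 2.7048% of Orion Partners LP.
Chain via Highfield Foods Inc. → Fairlane Realty LP (R1): 76% × 34% × 34% = 8.7856% of Orion Partners LP.
Direct interest in Orion Partners LP: 10%.
Aggregating (R2): 2.7048% + 8.7856% + 10% = 21.4904%.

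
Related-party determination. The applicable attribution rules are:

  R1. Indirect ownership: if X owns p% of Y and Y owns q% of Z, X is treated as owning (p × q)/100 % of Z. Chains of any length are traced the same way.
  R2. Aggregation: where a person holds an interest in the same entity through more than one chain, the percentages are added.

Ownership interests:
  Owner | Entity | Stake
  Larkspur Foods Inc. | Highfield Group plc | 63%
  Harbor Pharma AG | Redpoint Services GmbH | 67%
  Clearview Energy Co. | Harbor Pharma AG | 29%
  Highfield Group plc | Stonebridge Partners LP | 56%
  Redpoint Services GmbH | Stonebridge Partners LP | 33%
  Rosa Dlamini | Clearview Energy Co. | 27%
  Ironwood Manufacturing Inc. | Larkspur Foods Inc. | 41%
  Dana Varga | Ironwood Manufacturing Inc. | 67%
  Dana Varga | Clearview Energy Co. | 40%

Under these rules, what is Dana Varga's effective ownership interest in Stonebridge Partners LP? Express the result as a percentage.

12.256176%

Chain via Ironwood Manufacturing Inc. → Larkspur Foods Inc. → Highfield Group plc (R1): 67% × 41% × 63% × 56% = 9.691416% of Stonebridge Partners LP.
Chain via Clearview Energy Co. → Harbor Pharma AG → Redpoint Services GmbH (R1): 40% × 29% × 67% × 33% = 2.56476% of Stonebridge Partners LP.
Aggregating (R2): 9.691416% + 2.56476% = 12.256176%.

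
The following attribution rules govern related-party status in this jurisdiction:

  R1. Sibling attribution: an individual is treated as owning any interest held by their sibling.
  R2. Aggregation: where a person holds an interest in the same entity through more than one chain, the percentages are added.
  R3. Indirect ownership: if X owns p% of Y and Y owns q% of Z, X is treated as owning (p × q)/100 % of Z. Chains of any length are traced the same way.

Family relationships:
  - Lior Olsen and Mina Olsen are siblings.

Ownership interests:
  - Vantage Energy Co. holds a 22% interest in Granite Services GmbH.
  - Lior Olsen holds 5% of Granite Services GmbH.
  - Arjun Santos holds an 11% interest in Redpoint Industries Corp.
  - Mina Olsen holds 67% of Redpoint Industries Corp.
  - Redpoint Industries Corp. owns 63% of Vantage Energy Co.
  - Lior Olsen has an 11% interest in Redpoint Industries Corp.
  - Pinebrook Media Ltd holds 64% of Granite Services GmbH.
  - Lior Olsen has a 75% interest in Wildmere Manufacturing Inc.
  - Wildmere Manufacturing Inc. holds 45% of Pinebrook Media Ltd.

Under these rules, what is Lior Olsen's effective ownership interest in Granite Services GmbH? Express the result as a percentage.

37.4108%

By sibling attribution (R1), Lior Olsen is treated as also owning Mina Olsen's interest in Redpoint Industries Corp, giving 11% + 67% = 78%.
Chain via Wildmere Manufacturing Inc. → Pinebrook Media Ltd (R3): 75% × 45% × 64% = 21.6% of Granite Services GmbH.
Chain via Redpoint Industries Corp. → Vantage Energy Co. (R3): 78% × 63% × 22% = 10.8108% of Granite Services GmbH.
Direct interest in Granite Services GmbH: 5%.
Aggregating (R2): 21.6% + 10.8108% + 5% = 37.4108%.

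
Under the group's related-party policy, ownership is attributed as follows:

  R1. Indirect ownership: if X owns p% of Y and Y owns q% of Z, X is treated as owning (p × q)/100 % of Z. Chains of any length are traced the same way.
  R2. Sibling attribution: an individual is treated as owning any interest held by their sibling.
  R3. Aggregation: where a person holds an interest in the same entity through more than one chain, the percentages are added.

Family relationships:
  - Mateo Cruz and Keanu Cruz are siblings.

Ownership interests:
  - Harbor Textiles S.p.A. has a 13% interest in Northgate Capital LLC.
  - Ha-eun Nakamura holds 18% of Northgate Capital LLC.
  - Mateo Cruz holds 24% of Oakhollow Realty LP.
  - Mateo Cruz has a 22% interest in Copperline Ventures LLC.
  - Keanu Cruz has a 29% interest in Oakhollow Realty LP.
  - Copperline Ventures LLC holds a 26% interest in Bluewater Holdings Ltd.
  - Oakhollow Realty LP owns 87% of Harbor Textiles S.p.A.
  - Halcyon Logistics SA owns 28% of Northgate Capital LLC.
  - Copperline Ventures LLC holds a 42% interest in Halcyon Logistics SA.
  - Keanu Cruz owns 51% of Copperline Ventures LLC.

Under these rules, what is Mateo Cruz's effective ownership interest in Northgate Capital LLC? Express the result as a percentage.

14.5791%

By sibling attribution (R2), Mateo Cruz is treated as also owning Keanu Cruz's interest in Oakhollow Realty LP, giving 24% + 29% = 53%.
By sibling attribution (R2), Mateo Cruz is treated as also owning Keanu Cruz's interest in Copperline Ventures LLC, giving 22% + 51% = 73%.
Chain via Oakhollow Realty LP → Harbor Textiles S.p.A. (R1): 53% × 87% × 13% = 5.9943% of Northgate Capital LLC.
Chain via Copperline Ventures LLC → Halcyon Logistics SA (R1): 73% × 42% × 28% = 8.5848% of Northgate Capital LLC.
Aggregating (R3): 5.9943% + 8.5848% = 14.5791%.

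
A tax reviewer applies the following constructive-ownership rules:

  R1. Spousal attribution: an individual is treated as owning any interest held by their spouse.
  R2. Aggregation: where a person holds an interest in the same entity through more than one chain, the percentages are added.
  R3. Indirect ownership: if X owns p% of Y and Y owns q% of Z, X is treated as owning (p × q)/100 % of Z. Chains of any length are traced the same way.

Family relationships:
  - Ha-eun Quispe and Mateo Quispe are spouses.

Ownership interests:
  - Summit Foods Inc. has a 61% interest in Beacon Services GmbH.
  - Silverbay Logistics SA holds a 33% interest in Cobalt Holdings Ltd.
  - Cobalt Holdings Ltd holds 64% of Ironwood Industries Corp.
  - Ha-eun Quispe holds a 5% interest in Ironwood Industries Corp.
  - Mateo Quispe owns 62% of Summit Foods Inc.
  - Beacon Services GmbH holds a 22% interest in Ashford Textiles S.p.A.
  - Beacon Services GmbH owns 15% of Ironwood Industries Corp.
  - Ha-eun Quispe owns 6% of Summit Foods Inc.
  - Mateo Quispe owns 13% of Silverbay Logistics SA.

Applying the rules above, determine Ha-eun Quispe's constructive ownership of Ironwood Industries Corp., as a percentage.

13.9676%

By spousal attribution (R1), Ha-eun Quispe is treated as also owning Mateo Quispe's interest in Summit Foods Inc, giving 6% + 62% = 68%.
By spousal attribution (R1), Ha-eun Quispe is treated as owning Mateo Quispe's 13% interest in Silverbay Logistics SA.
Chain via Summit Foods Inc. → Beacon Services GmbH (R3): 68% × 61% × 15% = 6.222% of Ironwood Industries Corp.
Direct interest in Ironwood Industries Corp: 5%.
Chain via Silverbay Logistics SA → Cobalt Holdings Ltd (R3): 13% × 33% × 64% = 2.7456% of Ironwood Industries Corp.
Aggregating (R2): 6.222% + 5% + 2.7456% = 13.9676%.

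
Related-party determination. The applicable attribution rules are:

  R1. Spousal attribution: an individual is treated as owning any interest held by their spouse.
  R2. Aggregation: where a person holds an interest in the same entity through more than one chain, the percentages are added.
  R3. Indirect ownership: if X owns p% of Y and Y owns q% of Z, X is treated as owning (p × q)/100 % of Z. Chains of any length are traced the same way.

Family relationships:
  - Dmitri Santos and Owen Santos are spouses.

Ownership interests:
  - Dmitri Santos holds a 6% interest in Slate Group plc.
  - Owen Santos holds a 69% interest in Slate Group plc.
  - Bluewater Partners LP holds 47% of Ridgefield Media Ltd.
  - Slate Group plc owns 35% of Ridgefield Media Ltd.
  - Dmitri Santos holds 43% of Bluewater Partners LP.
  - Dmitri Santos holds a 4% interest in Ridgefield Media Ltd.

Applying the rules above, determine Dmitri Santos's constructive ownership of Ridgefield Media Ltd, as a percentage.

50.46%

By spousal attribution (R1), Dmitri Santos is treated as also owning Owen Santos's interest in Slate Group plc, giving 6% + 69% = 75%.
Chain via Bluewater Partners LP (R3): 43% × 47% = 20.21% of Ridgefield Media Ltd.
Chain via Slate Group plc (R3): 75% × 35% = 26.25% of Ridgefield Media Ltd.
Direct interest in Ridgefield Media Ltd: 4%.
Aggregating (R2): 20.21% + 26.25% + 4% = 50.46%.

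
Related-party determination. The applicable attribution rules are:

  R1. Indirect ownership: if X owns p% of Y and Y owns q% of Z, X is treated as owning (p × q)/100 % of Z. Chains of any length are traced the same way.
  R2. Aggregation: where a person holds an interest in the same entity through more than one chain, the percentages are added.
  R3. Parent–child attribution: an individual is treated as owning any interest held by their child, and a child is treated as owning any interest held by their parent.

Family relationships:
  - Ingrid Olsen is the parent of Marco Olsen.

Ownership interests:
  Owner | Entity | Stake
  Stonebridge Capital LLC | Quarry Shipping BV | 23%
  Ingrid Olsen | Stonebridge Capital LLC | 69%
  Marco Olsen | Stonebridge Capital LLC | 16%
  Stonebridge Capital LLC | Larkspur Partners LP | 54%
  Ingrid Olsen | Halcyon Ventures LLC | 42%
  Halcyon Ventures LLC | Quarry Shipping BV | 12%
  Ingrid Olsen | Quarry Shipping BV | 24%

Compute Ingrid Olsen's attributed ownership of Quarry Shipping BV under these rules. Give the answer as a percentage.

48.59%

By parent–child attribution (R3), Ingrid Olsen is treated as also owning Marco Olsen's interest in Stonebridge Capital LLC, giving 69% + 16% = 85%.
Chain via Stonebridge Capital LLC (R1): 85% × 23% = 19.55% of Quarry Shipping BV.
Chain via Halcyon Ventures LLC (R1): 42% × 12% = 5.04% of Quarry Shipping BV.
Direct interest in Quarry Shipping BV: 24%.
Aggregating (R2): 19.55% + 5.04% + 24% = 48.59%.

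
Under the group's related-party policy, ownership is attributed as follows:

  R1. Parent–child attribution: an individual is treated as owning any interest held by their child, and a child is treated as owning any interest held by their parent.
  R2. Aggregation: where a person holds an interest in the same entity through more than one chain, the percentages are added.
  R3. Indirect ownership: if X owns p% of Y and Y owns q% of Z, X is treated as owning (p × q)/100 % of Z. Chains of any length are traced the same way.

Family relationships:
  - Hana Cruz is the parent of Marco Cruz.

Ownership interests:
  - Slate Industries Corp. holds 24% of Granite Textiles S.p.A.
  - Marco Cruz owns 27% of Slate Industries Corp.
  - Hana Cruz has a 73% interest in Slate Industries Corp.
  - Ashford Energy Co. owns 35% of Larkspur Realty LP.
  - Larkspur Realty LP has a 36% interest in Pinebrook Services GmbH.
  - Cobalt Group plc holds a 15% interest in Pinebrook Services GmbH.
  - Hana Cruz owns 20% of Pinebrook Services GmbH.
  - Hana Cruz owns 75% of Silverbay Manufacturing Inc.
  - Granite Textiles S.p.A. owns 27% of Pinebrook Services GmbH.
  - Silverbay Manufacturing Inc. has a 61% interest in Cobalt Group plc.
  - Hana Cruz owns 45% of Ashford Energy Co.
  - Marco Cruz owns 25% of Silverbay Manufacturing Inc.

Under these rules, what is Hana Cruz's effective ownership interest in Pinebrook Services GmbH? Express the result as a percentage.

41.3%

By parent–child attribution (R1), Hana Cruz is treated as also owning Marco Cruz's interest in Slate Industries Corp, giving 73% + 27% = 100%.
By parent–child attribution (R1), Hana Cruz is treated as also owning Marco Cruz's interest in Silverbay Manufacturing Inc, giving 75% + 25% = 100%.
Chain via Ashford Energy Co. → Larkspur Realty LP (R3): 45% × 35% × 36% = 5.67% of Pinebrook Services GmbH.
Chain via Slate Industries Corp. → Granite Textiles S.p.A. (R3): 100% × 24% × 27% = 6.48% of Pinebrook Services GmbH.
Chain via Silverbay Manufacturing Inc. → Cobalt Group plc (R3): 100% × 61% × 15% = 9.15% of Pinebrook Services GmbH.
Direct interest in Pinebrook Services GmbH: 20%.
Aggregating (R2): 5.67% + 6.48% + 9.15% + 20% = 41.3%.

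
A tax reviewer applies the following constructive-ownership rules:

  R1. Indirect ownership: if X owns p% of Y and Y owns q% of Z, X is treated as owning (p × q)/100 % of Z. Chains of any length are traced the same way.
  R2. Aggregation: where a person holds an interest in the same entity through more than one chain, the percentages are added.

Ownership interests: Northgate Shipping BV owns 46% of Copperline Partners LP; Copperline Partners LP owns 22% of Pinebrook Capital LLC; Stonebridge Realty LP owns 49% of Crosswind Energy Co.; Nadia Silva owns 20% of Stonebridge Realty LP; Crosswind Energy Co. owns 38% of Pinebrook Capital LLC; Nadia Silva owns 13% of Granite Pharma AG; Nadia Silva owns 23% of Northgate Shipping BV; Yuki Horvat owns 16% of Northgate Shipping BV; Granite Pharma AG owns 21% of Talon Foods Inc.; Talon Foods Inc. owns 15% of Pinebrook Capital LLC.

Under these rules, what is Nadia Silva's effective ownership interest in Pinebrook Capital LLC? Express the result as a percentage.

6.4611%

Chain via Stonebridge Realty LP → Crosswind Energy Co. (R1): 20% × 49% × 38% = 3.724% of Pinebrook Capital LLC.
Chain via Northgate Shipping BV → Copperline Partners LP (R1): 23% × 46% × 22% = 2.3276% of Pinebrook Capital LLC.
Chain via Granite Pharma AG → Talon Foods Inc. (R1): 13% × 21% × 15% = 0.4095% of Pinebrook Capital LLC.
Aggregating (R2): 3.724% + 2.3276% + 0.4095% = 6.4611%.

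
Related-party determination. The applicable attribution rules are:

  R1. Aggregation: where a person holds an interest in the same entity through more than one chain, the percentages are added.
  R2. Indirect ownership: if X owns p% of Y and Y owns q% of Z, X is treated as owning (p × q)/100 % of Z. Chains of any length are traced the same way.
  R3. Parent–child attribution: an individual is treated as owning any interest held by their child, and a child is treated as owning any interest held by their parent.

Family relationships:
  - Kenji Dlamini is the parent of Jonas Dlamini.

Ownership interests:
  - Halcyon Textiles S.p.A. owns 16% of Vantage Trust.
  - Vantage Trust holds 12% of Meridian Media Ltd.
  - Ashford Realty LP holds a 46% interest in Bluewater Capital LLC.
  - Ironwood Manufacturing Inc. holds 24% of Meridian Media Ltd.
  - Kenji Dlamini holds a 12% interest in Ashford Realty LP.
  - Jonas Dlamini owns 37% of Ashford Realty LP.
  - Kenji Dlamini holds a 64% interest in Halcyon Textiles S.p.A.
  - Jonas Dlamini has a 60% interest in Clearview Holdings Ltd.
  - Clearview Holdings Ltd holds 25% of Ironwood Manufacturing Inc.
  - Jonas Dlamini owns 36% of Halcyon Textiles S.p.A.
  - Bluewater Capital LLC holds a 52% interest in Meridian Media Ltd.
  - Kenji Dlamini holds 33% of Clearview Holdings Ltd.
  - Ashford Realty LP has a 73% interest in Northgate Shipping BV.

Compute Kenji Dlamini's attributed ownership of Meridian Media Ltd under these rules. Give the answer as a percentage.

By parent–child attribution (R3), Kenji Dlamini is treated as also owning Jonas Dlamini's interest in Halcyon Textiles S.p.A, giving 64% + 36% = 100%.
By parent–child attribution (R3), Kenji Dlamini is treated as also owning Jonas Dlamini's interest in Ashford Realty LP, giving 12% + 37% = 49%.
By parent–child attribution (R3), Kenji Dlamini is treated as also owning Jonas Dlamini's interest in Clearview Holdings Ltd, giving 33% + 60% = 93%.
Chain via Halcyon Textiles S.p.A. → Vantage Trust (R2): 100% × 16% × 12% = 1.92% of Meridian Media Ltd.
Chain via Ashford Realty LP → Bluewater Capital LLC (R2): 49% × 46% × 52% = 11.7208% of Meridian Media Ltd.
Chain via Clearview Holdings Ltd → Ironwood Manufacturing Inc. (R2): 93% × 25% × 24% = 5.58% of Meridian Media Ltd.
Aggregating (R1): 1.92% + 11.7208% + 5.58% = 19.2208%.

19.2208%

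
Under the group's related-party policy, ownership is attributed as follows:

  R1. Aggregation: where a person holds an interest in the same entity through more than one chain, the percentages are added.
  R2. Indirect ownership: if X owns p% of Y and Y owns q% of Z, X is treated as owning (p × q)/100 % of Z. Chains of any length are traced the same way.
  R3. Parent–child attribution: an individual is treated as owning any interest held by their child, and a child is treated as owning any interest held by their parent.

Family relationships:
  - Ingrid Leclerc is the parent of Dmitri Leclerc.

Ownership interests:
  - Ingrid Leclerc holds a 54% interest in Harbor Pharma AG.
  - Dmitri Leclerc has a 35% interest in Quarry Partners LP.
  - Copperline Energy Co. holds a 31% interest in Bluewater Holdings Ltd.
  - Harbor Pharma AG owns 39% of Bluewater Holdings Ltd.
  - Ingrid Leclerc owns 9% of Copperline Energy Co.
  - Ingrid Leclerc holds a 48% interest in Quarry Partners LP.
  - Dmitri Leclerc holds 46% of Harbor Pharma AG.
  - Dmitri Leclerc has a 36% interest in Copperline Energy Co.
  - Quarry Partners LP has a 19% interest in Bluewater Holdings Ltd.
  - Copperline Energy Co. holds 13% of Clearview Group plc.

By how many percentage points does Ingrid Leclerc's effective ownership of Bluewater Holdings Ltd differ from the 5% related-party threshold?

63.72

By parent–child attribution (R3), Ingrid Leclerc is treated as also owning Dmitri Leclerc's interest in Copperline Energy Co, giving 9% + 36% = 45%.
By parent–child attribution (R3), Ingrid Leclerc is treated as also owning Dmitri Leclerc's interest in Quarry Partners LP, giving 48% + 35% = 83%.
By parent–child attribution (R3), Ingrid Leclerc is treated as also owning Dmitri Leclerc's interest in Harbor Pharma AG, giving 54% + 46% = 100%.
Chain via Copperline Energy Co. (R2): 45% × 31% = 13.95% of Bluewater Holdings Ltd.
Chain via Quarry Partners LP (R2): 83% × 19% = 15.77% of Bluewater Holdings Ltd.
Chain via Harbor Pharma AG (R2): 100% × 39% = 39% of Bluewater Holdings Ltd.
Aggregating (R1): 13.95% + 15.77% + 39% = 68.72%.
68.72% exceeds the 5% threshold by 63.72 percentage points.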